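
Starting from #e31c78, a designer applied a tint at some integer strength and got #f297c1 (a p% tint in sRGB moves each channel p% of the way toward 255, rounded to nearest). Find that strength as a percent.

#e31c78 is rgb(227, 28, 120); #f297c1 is rgb(242, 151, 193).
On the G channel (widest range): 151 ≈ 28 + (p/100)(255 − 28), so p ≈ 100×(151 − 28)/(255 − 28) = 12300/227 = 54.19.
p = 54 reproduces all three channels after rounding.

54%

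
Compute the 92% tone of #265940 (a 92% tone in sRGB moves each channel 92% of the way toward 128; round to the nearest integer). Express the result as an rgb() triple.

#265940 is rgb(38, 89, 64).
Per channel, c → c + 0.92(128 − c):
  R: 38 + 82.8 = 120.8 → 121
  G: 89 + 0.92×(128−89) = 89 + 35.88 = 124.88 → 125
  B: 64 + 58.88 = 122.88 → 123

rgb(121, 125, 123)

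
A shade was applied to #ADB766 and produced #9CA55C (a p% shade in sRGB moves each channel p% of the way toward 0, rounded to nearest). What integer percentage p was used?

10%

#ADB766 is rgb(173, 183, 102); #9CA55C is rgb(156, 165, 92).
On the G channel (widest range): 165 ≈ 183 + (p/100)(0 − 183), so p ≈ 100×(165 − 183)/(0 − 183) = -1800/-183 = 9.84.
p = 10 reproduces all three channels after rounding.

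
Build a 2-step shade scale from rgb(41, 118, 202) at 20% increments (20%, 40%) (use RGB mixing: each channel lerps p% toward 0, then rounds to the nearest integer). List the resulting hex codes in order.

#215EA2, #194779

20%: (41 − 8.2 = 32.8→33, 118 − 23.6 = 94.4→94, 202 − 40.4 = 161.6→162) → #215EA2
40%: (41 − 16.4 = 24.6→25, 118 − 47.2 = 70.8→71, 202 − 80.8 = 121.2→121) → #194779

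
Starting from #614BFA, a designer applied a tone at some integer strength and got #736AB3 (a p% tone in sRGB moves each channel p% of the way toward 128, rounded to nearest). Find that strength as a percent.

58%

#614BFA is rgb(97, 75, 250); #736AB3 is rgb(115, 106, 179).
On the B channel (widest range): 179 ≈ 250 + (p/100)(128 − 250), so p ≈ 100×(179 − 250)/(128 − 250) = -7100/-122 = 58.20.
p = 58 reproduces all three channels after rounding.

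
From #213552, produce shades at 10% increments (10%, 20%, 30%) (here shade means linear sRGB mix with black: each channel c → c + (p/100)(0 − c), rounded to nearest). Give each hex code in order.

#213552 is rgb(33, 53, 82).
10%: (33 − 3.3 = 29.7→30, 53 − 5.3 = 47.7→48, 82 − 8.2 = 73.8→74) → #1E304A
20%: (33 − 6.6 = 26.4→26, 53 − 10.6 = 42.4→42, 82 − 16.4 = 65.6→66) → #1A2A42
30%: (33 − 9.9 = 23.1→23, 53 − 15.9 = 37.1→37, 82 − 24.6 = 57.4→57) → #172539

#1E304A, #1A2A42, #172539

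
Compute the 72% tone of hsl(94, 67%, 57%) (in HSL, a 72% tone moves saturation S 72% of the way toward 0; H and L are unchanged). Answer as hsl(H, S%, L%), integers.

S moves 72% from 67 toward 0: 67 − 48.24 = 18.76 → 19.
H and L are unchanged.

hsl(94, 19%, 57%)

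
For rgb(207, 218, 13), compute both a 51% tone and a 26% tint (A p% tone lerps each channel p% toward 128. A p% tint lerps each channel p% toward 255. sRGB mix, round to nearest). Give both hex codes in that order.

#a7ac48, #dbe44c

51% tone:
  R: 207 − 40.29 = 166.71 → 167
  G: 218 − 45.9 = 172.1 → 172
  B: 13 + 58.65 = 71.65 → 72
  → #a7ac48
26% tint:
  R: 207 + 12.48 = 219.48 → 219
  G: 218 + 9.62 = 227.62 → 228
  B: 13 + 62.92 = 75.92 → 76
  → #dbe44c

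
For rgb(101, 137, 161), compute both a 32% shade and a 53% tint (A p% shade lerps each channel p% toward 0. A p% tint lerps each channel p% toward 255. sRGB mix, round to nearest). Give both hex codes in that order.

32% shade:
  R: 101 + 0.32×(0−101) = 101 − 32.32 = 68.68 → 69
  G: 137 + 0.32×(0−137) = 137 − 43.84 = 93.16 → 93
  B: 161 + 0.32×(0−161) = 161 − 51.52 = 109.48 → 109
  → #455d6d
53% tint:
  R: 101 + 81.62 = 182.62 → 183
  G: 137 + 62.54 = 199.54 → 200
  B: 161 + 49.82 = 210.82 → 211
  → #b7c8d3

#455d6d, #b7c8d3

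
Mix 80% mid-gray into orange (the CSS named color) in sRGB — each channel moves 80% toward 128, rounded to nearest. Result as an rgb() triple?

rgb(153, 135, 102)

CSS orange is rgb(255, 165, 0).
An 80% tone moves each channel 80% toward 128:
  R: 255 + 0.8×(128−255) = 255 − 101.6 = 153.4 → 153
  G: 165 − 29.6 = 135.4 → 135
  B: 0 + 102.4 = 102.4 → 102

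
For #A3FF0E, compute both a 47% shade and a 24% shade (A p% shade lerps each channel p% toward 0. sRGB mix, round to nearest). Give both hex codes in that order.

#568707, #7CC20B

#A3FF0E is rgb(163, 255, 14).
47% shade:
  R: 163 + 0.47×(0−163) = 163 − 76.61 = 86.39 → 86
  G: 255 + 0.47×(0−255) = 255 − 119.85 = 135.15 → 135
  B: 14 − 6.58 = 7.42 → 7
  → #568707
24% shade:
  R: 163 + 0.24×(0−163) = 163 − 39.12 = 123.88 → 124
  G: 255 − 61.2 = 193.8 → 194
  B: 14 + 0.24×(0−14) = 14 − 3.36 = 10.64 → 11
  → #7CC20B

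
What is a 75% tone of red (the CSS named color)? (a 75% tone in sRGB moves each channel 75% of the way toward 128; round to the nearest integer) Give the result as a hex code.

#A06060

CSS red is rgb(255, 0, 0).
Lerp each channel 75% toward 128:
  R: 255 + 0.75×(128−255) = 255 − 95.25 = 159.75 → 160
  G: 0 + 0.75×(128−0) = 0 + 96 = 96 → 96
  B: 0 + 96 = 96 → 96
rgb(160, 96, 96) = #A06060.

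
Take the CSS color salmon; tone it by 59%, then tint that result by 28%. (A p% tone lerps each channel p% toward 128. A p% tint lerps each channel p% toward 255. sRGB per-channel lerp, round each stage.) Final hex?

CSS salmon is rgb(250, 128, 114).
Per channel, c → c + 0.59(128 − c):
  R: 250 − 71.98 = 178.02 → 178
  G: 128 + 0.59×(128−128) = 128 + 0 = 128 → 128
  B: 114 + 8.26 = 122.26 → 122
After the tone: rgb(178, 128, 122) = #b2807a.
Per channel, c → c + 0.28(255 − c):
  R: 178 + 0.28×(255−178) = 178 + 21.56 = 199.56 → 200
  G: 128 + 0.28×(255−128) = 128 + 35.56 = 163.56 → 164
  B: 122 + 0.28×(255−122) = 122 + 37.24 = 159.24 → 159
rgb(200, 164, 159) = #c8a49f.

#c8a49f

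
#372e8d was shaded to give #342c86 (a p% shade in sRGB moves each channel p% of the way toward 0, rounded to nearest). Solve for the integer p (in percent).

#372e8d is rgb(55, 46, 141); #342c86 is rgb(52, 44, 134).
On the B channel (widest range): 134 ≈ 141 + (p/100)(0 − 141), so p ≈ 100×(134 − 141)/(0 − 141) = -700/-141 = 4.96.
p = 5 reproduces all three channels after rounding.

5%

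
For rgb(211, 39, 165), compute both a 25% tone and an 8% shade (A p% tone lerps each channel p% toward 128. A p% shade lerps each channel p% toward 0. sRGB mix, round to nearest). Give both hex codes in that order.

#BE3D9C, #C22498

25% tone:
  R: 211 + 0.25×(128−211) = 211 − 20.75 = 190.25 → 190
  G: 39 + 22.25 = 61.25 → 61
  B: 165 + 0.25×(128−165) = 165 − 9.25 = 155.75 → 156
  → #BE3D9C
8% shade:
  R: 211 − 16.88 = 194.12 → 194
  G: 39 − 3.12 = 35.88 → 36
  B: 165 − 13.2 = 151.8 → 152
  → #C22498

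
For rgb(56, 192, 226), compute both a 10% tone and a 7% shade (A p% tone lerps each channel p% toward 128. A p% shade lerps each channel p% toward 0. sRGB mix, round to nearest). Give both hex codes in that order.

10% tone:
  R: 56 + 7.2 = 63.2 → 63
  G: 192 + 0.1×(128−192) = 192 − 6.4 = 185.6 → 186
  B: 226 − 9.8 = 216.2 → 216
  → #3FBAD8
7% shade:
  R: 56 + 0.07×(0−56) = 56 − 3.92 = 52.08 → 52
  G: 192 − 13.44 = 178.56 → 179
  B: 226 − 15.82 = 210.18 → 210
  → #34B3D2

#3FBAD8, #34B3D2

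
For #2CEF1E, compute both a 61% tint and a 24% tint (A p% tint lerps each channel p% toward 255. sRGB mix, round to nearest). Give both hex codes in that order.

#ADF9A7, #5FF354

#2CEF1E is rgb(44, 239, 30).
61% tint:
  R: 44 + 128.71 = 172.71 → 173
  G: 239 + 9.76 = 248.76 → 249
  B: 30 + 0.61×(255−30) = 30 + 137.25 = 167.25 → 167
  → #ADF9A7
24% tint:
  R: 44 + 50.64 = 94.64 → 95
  G: 239 + 3.84 = 242.84 → 243
  B: 30 + 54 = 84 → 84
  → #5FF354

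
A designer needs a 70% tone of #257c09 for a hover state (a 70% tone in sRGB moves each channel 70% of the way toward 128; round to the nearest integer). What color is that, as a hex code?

#657f5c

#257c09 is rgb(37, 124, 9).
Per channel, c → c + 0.7(128 − c):
  R: 37 + 63.7 = 100.7 → 101
  G: 124 + 0.7×(128−124) = 124 + 2.8 = 126.8 → 127
  B: 9 + 83.3 = 92.3 → 92
rgb(101, 127, 92) = #657f5c.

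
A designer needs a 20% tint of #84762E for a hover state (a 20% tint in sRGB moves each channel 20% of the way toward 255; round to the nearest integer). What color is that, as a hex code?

#84762E is rgb(132, 118, 46).
Per channel, c → c + 0.2(255 − c):
  R: 132 + 0.2×(255−132) = 132 + 24.6 = 156.6 → 157
  G: 118 + 0.2×(255−118) = 118 + 27.4 = 145.4 → 145
  B: 46 + 0.2×(255−46) = 46 + 41.8 = 87.8 → 88
rgb(157, 145, 88) = #9D9158.

#9D9158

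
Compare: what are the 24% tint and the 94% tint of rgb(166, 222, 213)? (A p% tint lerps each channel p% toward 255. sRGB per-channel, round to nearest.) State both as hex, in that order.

#bbe6df, #fafdfc

24% tint:
  R: 166 + 21.36 = 187.36 → 187
  G: 222 + 7.92 = 229.92 → 230
  B: 213 + 0.24×(255−213) = 213 + 10.08 = 223.08 → 223
  → #bbe6df
94% tint:
  R: 166 + 0.94×(255−166) = 166 + 83.66 = 249.66 → 250
  G: 222 + 0.94×(255−222) = 222 + 31.02 = 253.02 → 253
  B: 213 + 0.94×(255−213) = 213 + 39.48 = 252.48 → 252
  → #fafdfc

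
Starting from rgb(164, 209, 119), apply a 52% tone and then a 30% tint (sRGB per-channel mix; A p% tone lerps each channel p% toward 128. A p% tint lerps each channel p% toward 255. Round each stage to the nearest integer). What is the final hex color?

#B2C1A3

Per channel, c → c + 0.52(128 − c):
  R: 164 + 0.52×(128−164) = 164 − 18.72 = 145.28 → 145
  G: 209 + 0.52×(128−209) = 209 − 42.12 = 166.88 → 167
  B: 119 + 0.52×(128−119) = 119 + 4.68 = 123.68 → 124
After the tone: rgb(145, 167, 124) = #91A77C.
A 30% tint moves each channel 30% toward 255:
  R: 145 + 33 = 178 → 178
  G: 167 + 26.4 = 193.4 → 193
  B: 124 + 39.3 = 163.3 → 163
rgb(178, 193, 163) = #B2C1A3.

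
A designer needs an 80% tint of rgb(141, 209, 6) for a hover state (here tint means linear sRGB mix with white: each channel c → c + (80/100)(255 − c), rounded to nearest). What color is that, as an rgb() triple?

An 80% tint moves each channel 80% toward 255:
  R: 141 + 91.2 = 232.2 → 232
  G: 209 + 0.8×(255−209) = 209 + 36.8 = 245.8 → 246
  B: 6 + 199.2 = 205.2 → 205

rgb(232, 246, 205)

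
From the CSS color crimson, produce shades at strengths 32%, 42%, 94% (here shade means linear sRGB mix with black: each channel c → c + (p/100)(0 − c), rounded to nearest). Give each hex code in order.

#960E29, #800C23, #0D0104

CSS crimson is rgb(220, 20, 60).
32%: (220 − 70.4 = 149.6→150, 20 − 6.4 = 13.6→14, 60 − 19.2 = 40.8→41) → #960E29
42%: (220 − 92.4 = 127.6→128, 20 − 8.4 = 11.6→12, 60 − 25.2 = 34.8→35) → #800C23
94%: (220 − 206.8 = 13.2→13, 20 − 18.8 = 1.2→1, 60 − 56.4 = 3.6→4) → #0D0104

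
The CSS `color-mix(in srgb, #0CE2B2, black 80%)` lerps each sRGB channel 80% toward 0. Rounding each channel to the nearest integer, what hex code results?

#022D24

#0CE2B2 is rgb(12, 226, 178).
Lerp each channel 80% toward 0:
  R: 12 − 9.6 = 2.4 → 2
  G: 226 + 0.8×(0−226) = 226 − 180.8 = 45.2 → 45
  B: 178 − 142.4 = 35.6 → 36
rgb(2, 45, 36) = #022D24.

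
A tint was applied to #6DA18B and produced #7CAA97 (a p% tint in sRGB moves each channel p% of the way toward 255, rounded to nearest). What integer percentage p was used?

10%

#6DA18B is rgb(109, 161, 139); #7CAA97 is rgb(124, 170, 151).
On the R channel (widest range): 124 ≈ 109 + (p/100)(255 − 109), so p ≈ 100×(124 − 109)/(255 − 109) = 1500/146 = 10.27.
p = 10 reproduces all three channels after rounding.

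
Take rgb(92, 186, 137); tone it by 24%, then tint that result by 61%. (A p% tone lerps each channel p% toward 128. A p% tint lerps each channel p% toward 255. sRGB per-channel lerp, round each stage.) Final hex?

#c3dfd0

Per channel, c → c + 0.24(128 − c):
  R: 92 + 8.64 = 100.64 → 101
  G: 186 + 0.24×(128−186) = 186 − 13.92 = 172.08 → 172
  B: 137 − 2.16 = 134.84 → 135
After the tone: rgb(101, 172, 135) = #65ac87.
Per channel, c → c + 0.61(255 − c):
  R: 101 + 0.61×(255−101) = 101 + 93.94 = 194.94 → 195
  G: 172 + 50.63 = 222.63 → 223
  B: 135 + 0.61×(255−135) = 135 + 73.2 = 208.2 → 208
rgb(195, 223, 208) = #c3dfd0.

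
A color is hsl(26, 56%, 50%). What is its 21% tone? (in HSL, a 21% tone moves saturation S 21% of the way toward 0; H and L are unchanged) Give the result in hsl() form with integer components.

hsl(26, 44%, 50%)

S moves 21% from 56 toward 0: 56 − 11.76 = 44.24 → 44.
H and L are unchanged.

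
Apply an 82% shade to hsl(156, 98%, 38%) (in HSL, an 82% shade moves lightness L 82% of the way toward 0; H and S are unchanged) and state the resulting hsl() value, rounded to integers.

L moves 82% from 38 toward 0: 38 − 31.16 = 6.84 → 7.
H and S are unchanged.

hsl(156, 98%, 7%)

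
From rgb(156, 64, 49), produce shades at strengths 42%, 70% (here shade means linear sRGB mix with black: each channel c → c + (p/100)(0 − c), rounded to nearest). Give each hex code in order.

#5a251c, #2f130f

42%: (156 − 65.52 = 90.48→90, 64 − 26.88 = 37.12→37, 49 − 20.58 = 28.42→28) → #5a251c
70%: (156 − 109.2 = 46.8→47, 64 − 44.8 = 19.2→19, 49 − 34.3 = 14.7→15) → #2f130f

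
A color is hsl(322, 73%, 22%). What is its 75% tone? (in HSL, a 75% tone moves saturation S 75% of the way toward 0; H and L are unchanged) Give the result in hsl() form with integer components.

hsl(322, 18%, 22%)

S moves 75% from 73 toward 0: 73 − 54.75 = 18.25 → 18.
H and L are unchanged.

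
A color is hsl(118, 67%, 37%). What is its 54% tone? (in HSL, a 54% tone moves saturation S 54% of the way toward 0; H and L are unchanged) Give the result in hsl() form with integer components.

S moves 54% from 67 toward 0: 67 − 36.18 = 30.82 → 31.
H and L are unchanged.

hsl(118, 31%, 37%)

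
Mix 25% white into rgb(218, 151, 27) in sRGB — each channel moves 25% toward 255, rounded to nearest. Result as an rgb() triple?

Per channel, c → c + 0.25(255 − c):
  R: 218 + 0.25×(255−218) = 218 + 9.25 = 227.25 → 227
  G: 151 + 0.25×(255−151) = 151 + 26 = 177 → 177
  B: 27 + 57 = 84 → 84

rgb(227, 177, 84)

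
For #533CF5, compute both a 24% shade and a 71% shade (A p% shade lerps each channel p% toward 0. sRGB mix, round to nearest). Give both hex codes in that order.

#533CF5 is rgb(83, 60, 245).
24% shade:
  R: 83 − 19.92 = 63.08 → 63
  G: 60 + 0.24×(0−60) = 60 − 14.4 = 45.6 → 46
  B: 245 + 0.24×(0−245) = 245 − 58.8 = 186.2 → 186
  → #3F2EBA
71% shade:
  R: 83 + 0.71×(0−83) = 83 − 58.93 = 24.07 → 24
  G: 60 − 42.6 = 17.4 → 17
  B: 245 + 0.71×(0−245) = 245 − 173.95 = 71.05 → 71
  → #181147

#3F2EBA, #181147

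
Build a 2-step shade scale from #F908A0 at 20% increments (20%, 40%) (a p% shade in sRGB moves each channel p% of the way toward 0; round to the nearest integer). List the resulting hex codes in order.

#F908A0 is rgb(249, 8, 160).
20%: (249 − 49.8 = 199.2→199, 8 − 1.6 = 6.4→6, 160 − 32 = 128→128) → #C70680
40%: (249 − 99.6 = 149.4→149, 8 − 3.2 = 4.8→5, 160 − 64 = 96→96) → #950560

#C70680, #950560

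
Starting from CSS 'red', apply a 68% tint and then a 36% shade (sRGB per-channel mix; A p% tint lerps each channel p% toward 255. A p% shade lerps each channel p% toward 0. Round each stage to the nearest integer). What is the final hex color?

#A36F6F

CSS red is rgb(255, 0, 0).
A 68% tint moves each channel 68% toward 255:
  R: 255 + 0 = 255 → 255
  G: 0 + 173.4 = 173.4 → 173
  B: 0 + 0.68×(255−0) = 0 + 173.4 = 173.4 → 173
After the tint: rgb(255, 173, 173) = #FFADAD.
Per channel, c → c + 0.36(0 − c):
  R: 255 + 0.36×(0−255) = 255 − 91.8 = 163.2 → 163
  G: 173 + 0.36×(0−173) = 173 − 62.28 = 110.72 → 111
  B: 173 + 0.36×(0−173) = 173 − 62.28 = 110.72 → 111
rgb(163, 111, 111) = #A36F6F.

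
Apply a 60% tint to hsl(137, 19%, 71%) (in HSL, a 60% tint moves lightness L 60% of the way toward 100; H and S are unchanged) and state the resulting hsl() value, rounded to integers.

hsl(137, 19%, 88%)

L moves 60% from 71 toward 100: 71 + 17.4 = 88.4 → 88.
H and S are unchanged.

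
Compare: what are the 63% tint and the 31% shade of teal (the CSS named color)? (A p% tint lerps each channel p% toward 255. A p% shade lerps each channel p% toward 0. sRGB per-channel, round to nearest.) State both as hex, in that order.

#a1d0d0, #005858

CSS teal is rgb(0, 128, 128).
63% tint:
  R: 0 + 0.63×(255−0) = 0 + 160.65 = 160.65 → 161
  G: 128 + 80.01 = 208.01 → 208
  B: 128 + 80.01 = 208.01 → 208
  → #a1d0d0
31% shade:
  R: 0 + 0 = 0 → 0
  G: 128 − 39.68 = 88.32 → 88
  B: 128 − 39.68 = 88.32 → 88
  → #005858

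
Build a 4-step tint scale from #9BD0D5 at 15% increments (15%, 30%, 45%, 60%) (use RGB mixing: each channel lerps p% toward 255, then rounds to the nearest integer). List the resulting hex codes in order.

#9BD0D5 is rgb(155, 208, 213).
15%: (155 + 15 = 170→170, 208 + 7.05 = 215.05→215, 213 + 6.3 = 219.3→219) → #AAD7DB
30%: (155 + 30 = 185→185, 208 + 14.1 = 222.1→222, 213 + 12.6 = 225.6→226) → #B9DEE2
45%: (155 + 45 = 200→200, 208 + 21.15 = 229.15→229, 213 + 18.9 = 231.9→232) → #C8E5E8
60%: (155 + 60 = 215→215, 208 + 28.2 = 236.2→236, 213 + 25.2 = 238.2→238) → #D7ECEE

#AAD7DB, #B9DEE2, #C8E5E8, #D7ECEE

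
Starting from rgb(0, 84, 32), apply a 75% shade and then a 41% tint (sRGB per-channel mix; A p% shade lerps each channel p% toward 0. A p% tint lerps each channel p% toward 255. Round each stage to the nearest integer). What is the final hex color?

A 75% shade moves each channel 75% toward 0:
  R: 0 + 0.75×(0−0) = 0 + 0 = 0 → 0
  G: 84 + 0.75×(0−84) = 84 − 63 = 21 → 21
  B: 32 − 24 = 8 → 8
After the shade: rgb(0, 21, 8) = #001508.
Per channel, c → c + 0.41(255 − c):
  R: 0 + 0.41×(255−0) = 0 + 104.55 = 104.55 → 105
  G: 21 + 0.41×(255−21) = 21 + 95.94 = 116.94 → 117
  B: 8 + 101.27 = 109.27 → 109
rgb(105, 117, 109) = #69756D.

#69756D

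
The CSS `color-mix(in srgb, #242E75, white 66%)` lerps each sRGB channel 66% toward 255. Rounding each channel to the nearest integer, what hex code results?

#242E75 is rgb(36, 46, 117).
Lerp each channel 66% toward 255:
  R: 36 + 144.54 = 180.54 → 181
  G: 46 + 0.66×(255−46) = 46 + 137.94 = 183.94 → 184
  B: 117 + 0.66×(255−117) = 117 + 91.08 = 208.08 → 208
rgb(181, 184, 208) = #B5B8D0.

#B5B8D0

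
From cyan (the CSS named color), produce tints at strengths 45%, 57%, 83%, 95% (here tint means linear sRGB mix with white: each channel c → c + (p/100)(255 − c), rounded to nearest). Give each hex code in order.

#73FFFF, #91FFFF, #D4FFFF, #F2FFFF

CSS cyan is rgb(0, 255, 255).
45%: (0 + 114.75 = 114.75→115, 255→255, 255→255) → #73FFFF
57%: (0 + 145.35 = 145.35→145, 255→255, 255→255) → #91FFFF
83%: (0 + 211.65 = 211.65→212, 255→255, 255→255) → #D4FFFF
95%: (0 + 242.25 = 242.25→242, 255→255, 255→255) → #F2FFFF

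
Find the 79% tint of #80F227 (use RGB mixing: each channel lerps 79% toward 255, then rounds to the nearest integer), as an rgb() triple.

rgb(228, 252, 210)

#80F227 is rgb(128, 242, 39).
Lerp each channel 79% toward 255:
  R: 128 + 0.79×(255−128) = 128 + 100.33 = 228.33 → 228
  G: 242 + 10.27 = 252.27 → 252
  B: 39 + 0.79×(255−39) = 39 + 170.64 = 209.64 → 210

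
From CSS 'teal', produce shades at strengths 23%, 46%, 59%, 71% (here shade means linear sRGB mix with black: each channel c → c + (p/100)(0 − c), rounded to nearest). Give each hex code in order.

#006363, #004545, #003434, #002525

CSS teal is rgb(0, 128, 128).
23%: (0→0, 128 − 29.44 = 98.56→99, 128 − 29.44 = 98.56→99) → #006363
46%: (0→0, 128 − 58.88 = 69.12→69, 128 − 58.88 = 69.12→69) → #004545
59%: (0→0, 128 − 75.52 = 52.48→52, 128 − 75.52 = 52.48→52) → #003434
71%: (0→0, 128 − 90.88 = 37.12→37, 128 − 90.88 = 37.12→37) → #002525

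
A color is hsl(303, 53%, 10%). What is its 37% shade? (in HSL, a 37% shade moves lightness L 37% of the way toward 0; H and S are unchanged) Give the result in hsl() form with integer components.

L moves 37% from 10 toward 0: 10 − 3.7 = 6.3 → 6.
H and S are unchanged.

hsl(303, 53%, 6%)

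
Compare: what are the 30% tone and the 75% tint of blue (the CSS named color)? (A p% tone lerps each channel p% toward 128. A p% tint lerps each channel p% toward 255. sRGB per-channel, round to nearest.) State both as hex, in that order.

#2626d9, #bfbfff

CSS blue is rgb(0, 0, 255).
30% tone:
  R: 0 + 0.3×(128−0) = 0 + 38.4 = 38.4 → 38
  G: 0 + 0.3×(128−0) = 0 + 38.4 = 38.4 → 38
  B: 255 + 0.3×(128−255) = 255 − 38.1 = 216.9 → 217
  → #2626d9
75% tint:
  R: 0 + 191.25 = 191.25 → 191
  G: 0 + 0.75×(255−0) = 0 + 191.25 = 191.25 → 191
  B: 255 + 0.75×(255−255) = 255 + 0 = 255 → 255
  → #bfbfff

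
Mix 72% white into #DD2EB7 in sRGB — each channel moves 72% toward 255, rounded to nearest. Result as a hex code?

#F5C4EB

#DD2EB7 is rgb(221, 46, 183).
Per channel, c → c + 0.72(255 − c):
  R: 221 + 0.72×(255−221) = 221 + 24.48 = 245.48 → 245
  G: 46 + 0.72×(255−46) = 46 + 150.48 = 196.48 → 196
  B: 183 + 0.72×(255−183) = 183 + 51.84 = 234.84 → 235
rgb(245, 196, 235) = #F5C4EB.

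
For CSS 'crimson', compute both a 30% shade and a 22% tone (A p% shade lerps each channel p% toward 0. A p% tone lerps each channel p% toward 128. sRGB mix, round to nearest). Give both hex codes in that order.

CSS crimson is rgb(220, 20, 60).
30% shade:
  R: 220 + 0.3×(0−220) = 220 − 66 = 154 → 154
  G: 20 + 0.3×(0−20) = 20 − 6 = 14 → 14
  B: 60 − 18 = 42 → 42
  → #9a0e2a
22% tone:
  R: 220 + 0.22×(128−220) = 220 − 20.24 = 199.76 → 200
  G: 20 + 0.22×(128−20) = 20 + 23.76 = 43.76 → 44
  B: 60 + 0.22×(128−60) = 60 + 14.96 = 74.96 → 75
  → #c82c4b

#9a0e2a, #c82c4b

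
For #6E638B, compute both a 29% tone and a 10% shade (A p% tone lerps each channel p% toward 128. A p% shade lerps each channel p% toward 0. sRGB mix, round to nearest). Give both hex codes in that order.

#6E638B is rgb(110, 99, 139).
29% tone:
  R: 110 + 5.22 = 115.22 → 115
  G: 99 + 8.41 = 107.41 → 107
  B: 139 − 3.19 = 135.81 → 136
  → #736B88
10% shade:
  R: 110 − 11 = 99 → 99
  G: 99 − 9.9 = 89.1 → 89
  B: 139 + 0.1×(0−139) = 139 − 13.9 = 125.1 → 125
  → #63597D

#736B88, #63597D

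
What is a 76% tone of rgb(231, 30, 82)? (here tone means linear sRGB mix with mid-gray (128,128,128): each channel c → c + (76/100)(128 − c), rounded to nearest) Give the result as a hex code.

#996875

Lerp each channel 76% toward 128:
  R: 231 − 78.28 = 152.72 → 153
  G: 30 + 74.48 = 104.48 → 104
  B: 82 + 0.76×(128−82) = 82 + 34.96 = 116.96 → 117
rgb(153, 104, 117) = #996875.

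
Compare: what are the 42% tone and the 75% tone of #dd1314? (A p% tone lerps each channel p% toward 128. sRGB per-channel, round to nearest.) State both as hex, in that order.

#dd1314 is rgb(221, 19, 20).
42% tone:
  R: 221 + 0.42×(128−221) = 221 − 39.06 = 181.94 → 182
  G: 19 + 0.42×(128−19) = 19 + 45.78 = 64.78 → 65
  B: 20 + 45.36 = 65.36 → 65
  → #b64141
75% tone:
  R: 221 − 69.75 = 151.25 → 151
  G: 19 + 81.75 = 100.75 → 101
  B: 20 + 0.75×(128−20) = 20 + 81 = 101 → 101
  → #976565

#b64141, #976565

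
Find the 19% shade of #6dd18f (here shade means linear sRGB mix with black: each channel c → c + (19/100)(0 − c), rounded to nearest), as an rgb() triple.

#6dd18f is rgb(109, 209, 143).
A 19% shade moves each channel 19% toward 0:
  R: 109 + 0.19×(0−109) = 109 − 20.71 = 88.29 → 88
  G: 209 − 39.71 = 169.29 → 169
  B: 143 − 27.17 = 115.83 → 116

rgb(88, 169, 116)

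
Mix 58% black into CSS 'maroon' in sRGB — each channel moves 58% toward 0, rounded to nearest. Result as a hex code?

CSS maroon is rgb(128, 0, 0).
A 58% shade moves each channel 58% toward 0:
  R: 128 + 0.58×(0−128) = 128 − 74.24 = 53.76 → 54
  G: 0 + 0.58×(0−0) = 0 + 0 = 0 → 0
  B: 0 + 0.58×(0−0) = 0 + 0 = 0 → 0
rgb(54, 0, 0) = #360000.

#360000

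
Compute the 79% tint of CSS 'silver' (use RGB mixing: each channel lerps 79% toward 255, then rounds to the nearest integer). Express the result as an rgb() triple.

rgb(242, 242, 242)

CSS silver is rgb(192, 192, 192).
Lerp each channel 79% toward 255:
  R: 192 + 0.79×(255−192) = 192 + 49.77 = 241.77 → 242
  G: 192 + 0.79×(255−192) = 192 + 49.77 = 241.77 → 242
  B: 192 + 0.79×(255−192) = 192 + 49.77 = 241.77 → 242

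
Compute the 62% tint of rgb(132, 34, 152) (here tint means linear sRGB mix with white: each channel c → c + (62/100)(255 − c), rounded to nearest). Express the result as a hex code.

#d0abd8

Lerp each channel 62% toward 255:
  R: 132 + 0.62×(255−132) = 132 + 76.26 = 208.26 → 208
  G: 34 + 137.02 = 171.02 → 171
  B: 152 + 63.86 = 215.86 → 216
rgb(208, 171, 216) = #d0abd8.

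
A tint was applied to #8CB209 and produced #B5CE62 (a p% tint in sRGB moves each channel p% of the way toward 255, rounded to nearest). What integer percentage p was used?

36%

#8CB209 is rgb(140, 178, 9); #B5CE62 is rgb(181, 206, 98).
On the B channel (widest range): 98 ≈ 9 + (p/100)(255 − 9), so p ≈ 100×(98 − 9)/(255 − 9) = 8900/246 = 36.18.
p = 36 reproduces all three channels after rounding.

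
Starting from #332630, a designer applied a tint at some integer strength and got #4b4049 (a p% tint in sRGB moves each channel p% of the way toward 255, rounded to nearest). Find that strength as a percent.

12%

#332630 is rgb(51, 38, 48); #4b4049 is rgb(75, 64, 73).
On the G channel (widest range): 64 ≈ 38 + (p/100)(255 − 38), so p ≈ 100×(64 − 38)/(255 − 38) = 2600/217 = 11.98.
p = 12 reproduces all three channels after rounding.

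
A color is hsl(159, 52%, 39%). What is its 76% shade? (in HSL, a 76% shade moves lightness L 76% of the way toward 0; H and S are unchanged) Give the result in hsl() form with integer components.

hsl(159, 52%, 9%)

L moves 76% from 39 toward 0: 39 − 29.64 = 9.36 → 9.
H and S are unchanged.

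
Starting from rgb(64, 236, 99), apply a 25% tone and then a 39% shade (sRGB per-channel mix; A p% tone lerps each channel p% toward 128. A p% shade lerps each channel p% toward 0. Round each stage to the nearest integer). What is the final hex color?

A 25% tone moves each channel 25% toward 128:
  R: 64 + 0.25×(128−64) = 64 + 16 = 80 → 80
  G: 236 + 0.25×(128−236) = 236 − 27 = 209 → 209
  B: 99 + 7.25 = 106.25 → 106
After the tone: rgb(80, 209, 106) = #50D16A.
Lerp each channel 39% toward 0:
  R: 80 + 0.39×(0−80) = 80 − 31.2 = 48.8 → 49
  G: 209 − 81.51 = 127.49 → 127
  B: 106 + 0.39×(0−106) = 106 − 41.34 = 64.66 → 65
rgb(49, 127, 65) = #317F41.

#317F41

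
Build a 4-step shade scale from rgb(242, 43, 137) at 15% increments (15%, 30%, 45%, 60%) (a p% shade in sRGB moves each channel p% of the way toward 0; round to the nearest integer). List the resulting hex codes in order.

#ce2574, #a91e60, #85184b, #611137

15%: (242 − 36.3 = 205.7→206, 43 − 6.45 = 36.55→37, 137 − 20.55 = 116.45→116) → #ce2574
30%: (242 − 72.6 = 169.4→169, 43 − 12.9 = 30.1→30, 137 − 41.1 = 95.9→96) → #a91e60
45%: (242 − 108.9 = 133.1→133, 43 − 19.35 = 23.65→24, 137 − 61.65 = 75.35→75) → #85184b
60%: (242 − 145.2 = 96.8→97, 43 − 25.8 = 17.2→17, 137 − 82.2 = 54.8→55) → #611137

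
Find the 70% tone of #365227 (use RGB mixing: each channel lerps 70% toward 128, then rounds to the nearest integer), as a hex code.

#6A7265

#365227 is rgb(54, 82, 39).
A 70% tone moves each channel 70% toward 128:
  R: 54 + 0.7×(128−54) = 54 + 51.8 = 105.8 → 106
  G: 82 + 0.7×(128−82) = 82 + 32.2 = 114.2 → 114
  B: 39 + 0.7×(128−39) = 39 + 62.3 = 101.3 → 101
rgb(106, 114, 101) = #6A7265.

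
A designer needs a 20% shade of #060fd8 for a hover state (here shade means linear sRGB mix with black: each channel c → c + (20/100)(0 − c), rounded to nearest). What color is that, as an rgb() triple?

#060fd8 is rgb(6, 15, 216).
A 20% shade moves each channel 20% toward 0:
  R: 6 + 0.2×(0−6) = 6 − 1.2 = 4.8 → 5
  G: 15 + 0.2×(0−15) = 15 − 3 = 12 → 12
  B: 216 + 0.2×(0−216) = 216 − 43.2 = 172.8 → 173

rgb(5, 12, 173)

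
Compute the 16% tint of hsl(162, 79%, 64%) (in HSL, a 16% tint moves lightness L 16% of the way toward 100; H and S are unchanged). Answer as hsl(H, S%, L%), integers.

hsl(162, 79%, 70%)

L moves 16% from 64 toward 100: 64 + 5.76 = 69.76 → 70.
H and S are unchanged.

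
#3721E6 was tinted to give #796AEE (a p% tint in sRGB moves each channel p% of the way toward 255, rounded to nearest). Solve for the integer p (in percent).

33%

#3721E6 is rgb(55, 33, 230); #796AEE is rgb(121, 106, 238).
On the G channel (widest range): 106 ≈ 33 + (p/100)(255 − 33), so p ≈ 100×(106 − 33)/(255 − 33) = 7300/222 = 32.88.
p = 33 reproduces all three channels after rounding.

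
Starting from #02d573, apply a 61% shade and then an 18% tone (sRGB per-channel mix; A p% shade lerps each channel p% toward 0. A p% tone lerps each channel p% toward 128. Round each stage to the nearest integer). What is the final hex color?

#185b3c

#02d573 is rgb(2, 213, 115).
Lerp each channel 61% toward 0:
  R: 2 + 0.61×(0−2) = 2 − 1.22 = 0.78 → 1
  G: 213 + 0.61×(0−213) = 213 − 129.93 = 83.07 → 83
  B: 115 + 0.61×(0−115) = 115 − 70.15 = 44.85 → 45
After the shade: rgb(1, 83, 45) = #01532d.
Lerp each channel 18% toward 128:
  R: 1 + 0.18×(128−1) = 1 + 22.86 = 23.86 → 24
  G: 83 + 0.18×(128−83) = 83 + 8.1 = 91.1 → 91
  B: 45 + 0.18×(128−45) = 45 + 14.94 = 59.94 → 60
rgb(24, 91, 60) = #185b3c.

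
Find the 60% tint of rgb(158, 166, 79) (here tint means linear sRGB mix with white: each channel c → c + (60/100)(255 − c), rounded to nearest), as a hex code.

#d8dbb9

Lerp each channel 60% toward 255:
  R: 158 + 58.2 = 216.2 → 216
  G: 166 + 53.4 = 219.4 → 219
  B: 79 + 0.6×(255−79) = 79 + 105.6 = 184.6 → 185
rgb(216, 219, 185) = #d8dbb9.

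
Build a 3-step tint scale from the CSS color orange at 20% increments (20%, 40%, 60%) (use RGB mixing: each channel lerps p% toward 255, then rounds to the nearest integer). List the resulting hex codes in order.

#ffb733, #ffc966, #ffdb99

CSS orange is rgb(255, 165, 0).
20%: (255→255, 165 + 18 = 183→183, 0 + 51 = 51→51) → #ffb733
40%: (255→255, 165 + 36 = 201→201, 0 + 102 = 102→102) → #ffc966
60%: (255→255, 165 + 54 = 219→219, 0 + 153 = 153→153) → #ffdb99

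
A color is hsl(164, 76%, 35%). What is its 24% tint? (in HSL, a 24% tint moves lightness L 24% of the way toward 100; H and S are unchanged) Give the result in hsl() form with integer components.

hsl(164, 76%, 51%)

L moves 24% from 35 toward 100: 35 + 15.6 = 50.6 → 51.
H and S are unchanged.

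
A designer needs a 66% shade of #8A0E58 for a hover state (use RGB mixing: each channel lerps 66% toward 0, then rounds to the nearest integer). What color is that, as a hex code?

#2F051E

#8A0E58 is rgb(138, 14, 88).
Lerp each channel 66% toward 0:
  R: 138 + 0.66×(0−138) = 138 − 91.08 = 46.92 → 47
  G: 14 + 0.66×(0−14) = 14 − 9.24 = 4.76 → 5
  B: 88 + 0.66×(0−88) = 88 − 58.08 = 29.92 → 30
rgb(47, 5, 30) = #2F051E.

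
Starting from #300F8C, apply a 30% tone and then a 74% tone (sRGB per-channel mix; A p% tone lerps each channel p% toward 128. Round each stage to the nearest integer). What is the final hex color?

#716B82

#300F8C is rgb(48, 15, 140).
Per channel, c → c + 0.3(128 − c):
  R: 48 + 0.3×(128−48) = 48 + 24 = 72 → 72
  G: 15 + 0.3×(128−15) = 15 + 33.9 = 48.9 → 49
  B: 140 − 3.6 = 136.4 → 136
After the tone: rgb(72, 49, 136) = #483188.
Lerp each channel 74% toward 128:
  R: 72 + 0.74×(128−72) = 72 + 41.44 = 113.44 → 113
  G: 49 + 0.74×(128−49) = 49 + 58.46 = 107.46 → 107
  B: 136 + 0.74×(128−136) = 136 − 5.92 = 130.08 → 130
rgb(113, 107, 130) = #716B82.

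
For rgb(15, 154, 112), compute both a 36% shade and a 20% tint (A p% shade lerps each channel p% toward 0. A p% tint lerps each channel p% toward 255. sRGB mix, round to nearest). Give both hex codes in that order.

#0a6348, #3fae8d

36% shade:
  R: 15 − 5.4 = 9.6 → 10
  G: 154 − 55.44 = 98.56 → 99
  B: 112 + 0.36×(0−112) = 112 − 40.32 = 71.68 → 72
  → #0a6348
20% tint:
  R: 15 + 0.2×(255−15) = 15 + 48 = 63 → 63
  G: 154 + 20.2 = 174.2 → 174
  B: 112 + 28.6 = 140.6 → 141
  → #3fae8d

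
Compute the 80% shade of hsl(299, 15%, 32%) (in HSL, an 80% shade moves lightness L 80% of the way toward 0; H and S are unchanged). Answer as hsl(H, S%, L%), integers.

L moves 80% from 32 toward 0: 32 − 25.6 = 6.4 → 6.
H and S are unchanged.

hsl(299, 15%, 6%)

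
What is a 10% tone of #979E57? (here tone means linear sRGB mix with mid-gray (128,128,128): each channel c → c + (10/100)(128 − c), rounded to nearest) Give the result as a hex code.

#959B5B

#979E57 is rgb(151, 158, 87).
Lerp each channel 10% toward 128:
  R: 151 + 0.1×(128−151) = 151 − 2.3 = 148.7 → 149
  G: 158 + 0.1×(128−158) = 158 − 3 = 155 → 155
  B: 87 + 0.1×(128−87) = 87 + 4.1 = 91.1 → 91
rgb(149, 155, 91) = #959B5B.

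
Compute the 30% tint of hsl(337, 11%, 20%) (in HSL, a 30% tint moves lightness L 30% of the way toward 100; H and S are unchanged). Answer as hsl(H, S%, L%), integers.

L moves 30% from 20 toward 100: 20 + 24 = 44 → 44.
H and S are unchanged.

hsl(337, 11%, 44%)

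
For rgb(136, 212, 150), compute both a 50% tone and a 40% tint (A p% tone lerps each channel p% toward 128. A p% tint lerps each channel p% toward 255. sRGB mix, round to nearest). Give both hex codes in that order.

#84AA8B, #B8E5C0

50% tone:
  R: 136 − 4 = 132 → 132
  G: 212 − 42 = 170 → 170
  B: 150 + 0.5×(128−150) = 150 − 11 = 139 → 139
  → #84AA8B
40% tint:
  R: 136 + 47.6 = 183.6 → 184
  G: 212 + 0.4×(255−212) = 212 + 17.2 = 229.2 → 229
  B: 150 + 0.4×(255−150) = 150 + 42 = 192 → 192
  → #B8E5C0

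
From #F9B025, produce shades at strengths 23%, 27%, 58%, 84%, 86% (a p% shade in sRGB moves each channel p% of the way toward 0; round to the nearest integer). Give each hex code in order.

#F9B025 is rgb(249, 176, 37).
23%: (249 − 57.27 = 191.73→192, 176 − 40.48 = 135.52→136, 37 − 8.51 = 28.49→28) → #C0881C
27%: (249 − 67.23 = 181.77→182, 176 − 47.52 = 128.48→128, 37 − 9.99 = 27.01→27) → #B6801B
58%: (249 − 144.42 = 104.58→105, 176 − 102.08 = 73.92→74, 37 − 21.46 = 15.54→16) → #694A10
84%: (249 − 209.16 = 39.84→40, 176 − 147.84 = 28.16→28, 37 − 31.08 = 5.92→6) → #281C06
86%: (249 − 214.14 = 34.86→35, 176 − 151.36 = 24.64→25, 37 − 31.82 = 5.18→5) → #231905

#C0881C, #B6801B, #694A10, #281C06, #231905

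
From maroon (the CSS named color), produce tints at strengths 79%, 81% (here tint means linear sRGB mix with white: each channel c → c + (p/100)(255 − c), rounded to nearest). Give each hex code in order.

CSS maroon is rgb(128, 0, 0).
79%: (128 + 100.33 = 228.33→228, 0 + 201.45 = 201.45→201, 0 + 201.45 = 201.45→201) → #E4C9C9
81%: (128 + 102.87 = 230.87→231, 0 + 206.55 = 206.55→207, 0 + 206.55 = 206.55→207) → #E7CFCF

#E4C9C9, #E7CFCF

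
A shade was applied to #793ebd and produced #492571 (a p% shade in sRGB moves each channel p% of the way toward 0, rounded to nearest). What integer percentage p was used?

#793ebd is rgb(121, 62, 189); #492571 is rgb(73, 37, 113).
On the B channel (widest range): 113 ≈ 189 + (p/100)(0 − 189), so p ≈ 100×(113 − 189)/(0 − 189) = -7600/-189 = 40.21.
p = 40 reproduces all three channels after rounding.

40%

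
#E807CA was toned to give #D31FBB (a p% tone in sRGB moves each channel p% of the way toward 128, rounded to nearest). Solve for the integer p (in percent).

#E807CA is rgb(232, 7, 202); #D31FBB is rgb(211, 31, 187).
On the G channel (widest range): 31 ≈ 7 + (p/100)(128 − 7), so p ≈ 100×(31 − 7)/(128 − 7) = 2400/121 = 19.83.
p = 20 reproduces all three channels after rounding.

20%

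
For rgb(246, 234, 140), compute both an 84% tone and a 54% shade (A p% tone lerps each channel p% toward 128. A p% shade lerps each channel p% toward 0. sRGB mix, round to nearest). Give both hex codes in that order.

84% tone:
  R: 246 − 99.12 = 146.88 → 147
  G: 234 + 0.84×(128−234) = 234 − 89.04 = 144.96 → 145
  B: 140 + 0.84×(128−140) = 140 − 10.08 = 129.92 → 130
  → #939182
54% shade:
  R: 246 + 0.54×(0−246) = 246 − 132.84 = 113.16 → 113
  G: 234 − 126.36 = 107.64 → 108
  B: 140 − 75.6 = 64.4 → 64
  → #716C40

#939182, #716C40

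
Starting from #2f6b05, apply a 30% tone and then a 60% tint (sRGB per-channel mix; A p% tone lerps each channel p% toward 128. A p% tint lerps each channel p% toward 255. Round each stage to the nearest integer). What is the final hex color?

#b5c6aa

#2f6b05 is rgb(47, 107, 5).
Per channel, c → c + 0.3(128 − c):
  R: 47 + 0.3×(128−47) = 47 + 24.3 = 71.3 → 71
  G: 107 + 6.3 = 113.3 → 113
  B: 5 + 0.3×(128−5) = 5 + 36.9 = 41.9 → 42
After the tone: rgb(71, 113, 42) = #47712a.
Lerp each channel 60% toward 255:
  R: 71 + 110.4 = 181.4 → 181
  G: 113 + 0.6×(255−113) = 113 + 85.2 = 198.2 → 198
  B: 42 + 0.6×(255−42) = 42 + 127.8 = 169.8 → 170
rgb(181, 198, 170) = #b5c6aa.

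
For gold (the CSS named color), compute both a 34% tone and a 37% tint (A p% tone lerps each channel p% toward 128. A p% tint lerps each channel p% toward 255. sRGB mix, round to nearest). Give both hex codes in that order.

CSS gold is rgb(255, 215, 0).
34% tone:
  R: 255 − 43.18 = 211.82 → 212
  G: 215 − 29.58 = 185.42 → 185
  B: 0 + 0.34×(128−0) = 0 + 43.52 = 43.52 → 44
  → #D4B92C
37% tint:
  R: 255 + 0 = 255 → 255
  G: 215 + 0.37×(255−215) = 215 + 14.8 = 229.8 → 230
  B: 0 + 94.35 = 94.35 → 94
  → #FFE65E

#D4B92C, #FFE65E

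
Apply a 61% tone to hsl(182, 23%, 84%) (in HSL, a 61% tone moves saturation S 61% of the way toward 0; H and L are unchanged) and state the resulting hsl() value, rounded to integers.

S moves 61% from 23 toward 0: 23 − 14.03 = 8.97 → 9.
H and L are unchanged.

hsl(182, 9%, 84%)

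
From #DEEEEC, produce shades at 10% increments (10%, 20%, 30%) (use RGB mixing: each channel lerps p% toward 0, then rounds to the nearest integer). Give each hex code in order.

#DEEEEC is rgb(222, 238, 236).
10%: (222 − 22.2 = 199.8→200, 238 − 23.8 = 214.2→214, 236 − 23.6 = 212.4→212) → #C8D6D4
20%: (222 − 44.4 = 177.6→178, 238 − 47.6 = 190.4→190, 236 − 47.2 = 188.8→189) → #B2BEBD
30%: (222 − 66.6 = 155.4→155, 238 − 71.4 = 166.6→167, 236 − 70.8 = 165.2→165) → #9BA7A5

#C8D6D4, #B2BEBD, #9BA7A5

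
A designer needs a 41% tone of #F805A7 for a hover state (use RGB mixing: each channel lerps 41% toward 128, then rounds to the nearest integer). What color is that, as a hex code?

#F805A7 is rgb(248, 5, 167).
Lerp each channel 41% toward 128:
  R: 248 + 0.41×(128−248) = 248 − 49.2 = 198.8 → 199
  G: 5 + 0.41×(128−5) = 5 + 50.43 = 55.43 → 55
  B: 167 + 0.41×(128−167) = 167 − 15.99 = 151.01 → 151
rgb(199, 55, 151) = #C73797.

#C73797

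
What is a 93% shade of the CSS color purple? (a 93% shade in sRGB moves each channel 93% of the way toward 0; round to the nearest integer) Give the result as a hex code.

CSS purple is rgb(128, 0, 128).
Per channel, c → c + 0.93(0 − c):
  R: 128 + 0.93×(0−128) = 128 − 119.04 = 8.96 → 9
  G: 0 + 0.93×(0−0) = 0 + 0 = 0 → 0
  B: 128 − 119.04 = 8.96 → 9
rgb(9, 0, 9) = #090009.

#090009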